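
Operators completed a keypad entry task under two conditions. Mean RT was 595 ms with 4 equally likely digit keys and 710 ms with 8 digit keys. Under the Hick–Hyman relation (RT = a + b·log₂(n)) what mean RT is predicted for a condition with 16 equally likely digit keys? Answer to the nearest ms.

825 ms

With log₂ n on the abscissa the relation is linear; from the two conditions:
  b = (710 − 595) / (log₂ 8 − log₂ 4) = 115 / (3 − 2) = 115 ms/bit
  a = 595 − 115 × 2 = 365 ms
Then RT(16) = 365 + 115 × log₂ 16 = 365 + 115 × 4 ≈ 825.000 ms.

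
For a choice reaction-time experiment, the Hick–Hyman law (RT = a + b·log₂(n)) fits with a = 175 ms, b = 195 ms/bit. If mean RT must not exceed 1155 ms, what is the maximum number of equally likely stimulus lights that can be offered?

32

Information budget: (1155 − 175)/195 = 5.0256 bits, so n ≤ 2^5.0256 = 32.574 → at most 32.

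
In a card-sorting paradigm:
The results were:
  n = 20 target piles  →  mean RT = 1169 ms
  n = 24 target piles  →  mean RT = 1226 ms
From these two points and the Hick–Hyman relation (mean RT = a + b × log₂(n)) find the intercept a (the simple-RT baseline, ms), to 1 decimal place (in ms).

232.4 ms

The slope on a log₂ axis is (1226 − 1169) / (4.5850 − 4.3219) = 216.702 ms/bit.
a = RT₁ − b·log₂ n₁ = 1169 − 216.702 × 4.3219 = 232.431 ms.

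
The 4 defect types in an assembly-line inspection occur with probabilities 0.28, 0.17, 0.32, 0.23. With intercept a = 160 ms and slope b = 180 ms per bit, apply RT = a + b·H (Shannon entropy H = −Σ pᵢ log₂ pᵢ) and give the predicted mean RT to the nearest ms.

513 ms

H = 0.28·log₂(1/0.28) + 0.17·log₂(1/0.17) + 0.32·log₂(1/0.32) + 0.23·log₂(1/0.23) = 1.9625 bits.
RT = 160 + 180 × 1.9625 = 513.25 ms.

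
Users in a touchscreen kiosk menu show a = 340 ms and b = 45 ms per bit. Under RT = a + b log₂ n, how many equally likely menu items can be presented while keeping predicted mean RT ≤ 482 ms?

Information budget: (482 − 340)/45 = 3.1556 bits, so n ≤ 2^3.1556 = 8.911 → at most 8.

8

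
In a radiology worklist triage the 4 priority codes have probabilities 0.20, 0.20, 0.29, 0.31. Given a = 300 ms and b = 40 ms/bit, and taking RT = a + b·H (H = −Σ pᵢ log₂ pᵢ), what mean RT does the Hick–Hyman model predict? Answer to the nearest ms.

379 ms

H = 0.20·log₂(1/0.20) + 0.20·log₂(1/0.20) + 0.29·log₂(1/0.29) + 0.31·log₂(1/0.31) = 1.9705 bits.
RT = 300 + 40 × 1.9705 = 378.82 ms.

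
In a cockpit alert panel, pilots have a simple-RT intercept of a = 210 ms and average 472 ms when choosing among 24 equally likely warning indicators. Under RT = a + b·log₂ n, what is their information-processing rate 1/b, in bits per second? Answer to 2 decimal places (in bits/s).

17.50 bits/s

Choice component = 472 − 210 = 262 ms over log₂(24) = 4.5850 bits.
b = 262 / 4.5850 = 57.143 ms/bit, so 1/b = 17.500 bits/s.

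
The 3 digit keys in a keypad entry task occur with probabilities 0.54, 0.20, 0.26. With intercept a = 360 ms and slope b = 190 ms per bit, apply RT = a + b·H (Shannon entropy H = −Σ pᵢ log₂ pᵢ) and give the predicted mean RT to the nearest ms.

635 ms

Entropy contributions −pᵢ log₂ pᵢ: 0.4800, 0.4644, 0.5053; sum H = 1.4497 bits.
RT = a + bH = 360 + 190·1.4497 = 635.45 ms.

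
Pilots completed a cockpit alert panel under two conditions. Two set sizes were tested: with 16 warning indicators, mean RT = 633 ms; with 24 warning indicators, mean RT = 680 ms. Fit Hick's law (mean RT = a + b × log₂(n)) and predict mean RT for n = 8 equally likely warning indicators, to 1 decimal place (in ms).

552.7 ms

Solve the two-equation system in a and b:
  b = (680 − 633) / (log₂ 24 − log₂ 16) = 47 / (4.5850 − 4) = 80.347 ms/bit
  a = 633 − 80.347 × 4 = 311.612 ms
Then RT(8) = 311.612 + 80.347 × log₂ 8 = 311.612 + 80.347 × 3 ≈ 552.653 ms.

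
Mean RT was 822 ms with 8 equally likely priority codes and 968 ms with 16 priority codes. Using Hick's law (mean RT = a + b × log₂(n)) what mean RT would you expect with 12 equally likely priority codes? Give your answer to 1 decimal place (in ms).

907.4 ms

With log₂ n on the abscissa the relation is linear; from the two conditions:
  b = (968 − 822) / (log₂ 16 − log₂ 8) = 146 / (4 − 3) = 146.000 ms/bit
  a = 822 − 146.000 × 3 = 384.000 ms
Then RT(12) = 384.000 + 146.000 × log₂ 12 = 384.000 + 146.000 × 3.5850 ≈ 907.405 ms.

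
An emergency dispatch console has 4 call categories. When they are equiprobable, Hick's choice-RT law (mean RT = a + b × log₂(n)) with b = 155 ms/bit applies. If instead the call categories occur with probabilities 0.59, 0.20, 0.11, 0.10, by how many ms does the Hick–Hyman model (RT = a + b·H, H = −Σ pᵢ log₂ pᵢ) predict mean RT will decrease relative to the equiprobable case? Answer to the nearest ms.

The RT saving is b·ΔH. Equiprobable H₀ = log₂(4) = 2.0000 bits; with the given probabilities H = 1.5960 bits.
b·(H₀ − H) = 155 × (2.0000 − 1.5960) = 62.62 ms.

63 ms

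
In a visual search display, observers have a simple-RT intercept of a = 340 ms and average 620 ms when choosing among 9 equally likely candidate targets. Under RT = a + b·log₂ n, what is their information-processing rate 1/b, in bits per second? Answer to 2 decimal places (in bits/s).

11.32 bits/s

Choice component = 620 − 340 = 280 ms over log₂(9) = 3.1699 bits.
b = 280 / 3.1699 = 88.330 ms/bit, so 1/b = 11.321 bits/s.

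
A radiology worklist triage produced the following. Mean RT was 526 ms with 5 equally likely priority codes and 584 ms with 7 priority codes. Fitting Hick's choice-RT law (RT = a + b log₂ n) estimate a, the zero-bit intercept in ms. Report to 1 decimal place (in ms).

The slope on a log₂ axis is (584 − 526) / (2.8074 − 2.3219) = 119.482 ms/bit.
Intercept: a = 526 − 119.482·log₂(5) = 248.570 ms.

248.6 ms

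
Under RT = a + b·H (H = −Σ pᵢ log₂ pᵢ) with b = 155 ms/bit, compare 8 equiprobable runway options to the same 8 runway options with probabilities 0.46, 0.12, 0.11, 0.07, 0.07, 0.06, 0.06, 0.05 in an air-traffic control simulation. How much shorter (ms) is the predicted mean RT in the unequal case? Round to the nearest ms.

The RT saving is b·ΔH. Equiprobable H₀ = log₂(8) = 3.0000 bits; with the given probabilities H = 2.4730 bits.
b·(H₀ − H) = 155 × (3.0000 − 2.4730) = 81.69 ms.

82 ms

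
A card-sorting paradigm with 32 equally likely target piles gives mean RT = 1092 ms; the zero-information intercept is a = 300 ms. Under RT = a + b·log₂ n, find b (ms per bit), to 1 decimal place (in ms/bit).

32 alternatives carry log₂ 32 = 5 bits; the choice cost is 1092 − 300 = 792 ms, so b = 792/5 = 158.400 ms/bit.

158.4 ms/bit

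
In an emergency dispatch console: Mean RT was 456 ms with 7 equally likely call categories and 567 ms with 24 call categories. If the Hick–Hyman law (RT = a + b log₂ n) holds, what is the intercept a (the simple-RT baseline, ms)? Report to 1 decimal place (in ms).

280.7 ms

b = (RT₂ − RT₁)/(log₂ n₂ − log₂ n₁) = (567 − 456)/(4.5850 − 2.8074) = 62.443 ms/bit.
a = RT₁ − b·log₂ n₁ = 456 − 62.443 × 2.8074 = 280.699 ms.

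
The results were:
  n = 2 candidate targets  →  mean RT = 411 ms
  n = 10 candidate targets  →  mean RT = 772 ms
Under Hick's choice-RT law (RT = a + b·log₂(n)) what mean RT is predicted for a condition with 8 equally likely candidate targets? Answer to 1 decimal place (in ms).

Fit slope and intercept:
  b = (772 − 411) / (log₂ 10 − log₂ 2) = 361 / (3.3219 − 1) = 155.474 ms/bit
  a = 411 − 155.474 × 1 = 255.526 ms
Then RT(8) = 255.526 + 155.474 × log₂ 8 = 255.526 + 155.474 × 3 ≈ 721.948 ms.

721.9 ms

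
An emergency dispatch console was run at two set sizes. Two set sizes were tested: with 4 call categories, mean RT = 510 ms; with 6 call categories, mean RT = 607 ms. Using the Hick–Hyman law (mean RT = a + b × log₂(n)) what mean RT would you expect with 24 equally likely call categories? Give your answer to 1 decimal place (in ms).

938.6 ms

RT is linear in log₂ n, so two points fix the line:
  b = (607 − 510) / (log₂ 6 − log₂ 4) = 97 / (2.5850 − 2) = 165.823 ms/bit
  a = 510 − 165.823 × 2 = 178.355 ms
Then RT(24) = 178.355 + 165.823 × log₂ 24 = 178.355 + 165.823 × 4.5850 ≈ 938.645 ms.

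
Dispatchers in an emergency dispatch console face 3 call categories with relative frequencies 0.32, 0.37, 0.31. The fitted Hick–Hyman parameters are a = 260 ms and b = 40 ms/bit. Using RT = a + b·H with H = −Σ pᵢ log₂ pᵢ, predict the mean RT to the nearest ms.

323 ms

H = 0.32·log₂(1/0.32) + 0.37·log₂(1/0.37) + 0.31·log₂(1/0.31) = 1.5806 bits.
RT = 260 + 40 × 1.5806 = 323.22 ms.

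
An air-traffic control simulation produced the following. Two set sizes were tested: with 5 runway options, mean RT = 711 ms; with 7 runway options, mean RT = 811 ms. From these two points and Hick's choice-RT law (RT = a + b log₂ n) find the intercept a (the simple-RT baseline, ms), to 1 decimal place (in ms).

232.7 ms

Slope: b = (811 − 711) / (log₂ 7 − log₂ 5) = 100/0.4854 = 206.004 ms/bit.
a = RT₁ − b·log₂ n₁ = 711 − 206.004 × 2.3219 = 232.673 ms.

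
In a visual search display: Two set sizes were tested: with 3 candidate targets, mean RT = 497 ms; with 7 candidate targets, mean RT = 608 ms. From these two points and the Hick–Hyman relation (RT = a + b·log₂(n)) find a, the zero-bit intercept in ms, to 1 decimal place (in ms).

353.1 ms

b = (RT₂ − RT₁)/(log₂ n₂ − log₂ n₁) = (608 − 497)/(2.8074 − 1.5850) = 90.806 ms/bit.
a = RT₁ − b·log₂ n₁ = 497 − 90.806 × 1.5850 = 353.077 ms.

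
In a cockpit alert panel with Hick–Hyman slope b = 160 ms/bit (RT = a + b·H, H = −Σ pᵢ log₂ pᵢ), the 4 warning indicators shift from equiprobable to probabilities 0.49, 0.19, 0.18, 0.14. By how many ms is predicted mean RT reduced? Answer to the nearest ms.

32 ms

The RT saving is b·ΔH. Equiprobable H₀ = log₂(4) = 2.0000 bits; with the given probabilities H = 1.8019 bits.
b·(H₀ − H) = 160 × (2.0000 − 1.8019) = 31.69 ms.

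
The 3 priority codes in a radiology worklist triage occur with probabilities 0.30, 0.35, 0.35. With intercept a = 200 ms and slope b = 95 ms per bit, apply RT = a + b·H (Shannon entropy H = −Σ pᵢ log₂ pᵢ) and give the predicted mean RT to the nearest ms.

350 ms

Entropy contributions −pᵢ log₂ pᵢ: 0.5211, 0.5301, 0.5301; sum H = 1.5813 bits.
RT = a + bH = 200 + 95·1.5813 = 350.22 ms.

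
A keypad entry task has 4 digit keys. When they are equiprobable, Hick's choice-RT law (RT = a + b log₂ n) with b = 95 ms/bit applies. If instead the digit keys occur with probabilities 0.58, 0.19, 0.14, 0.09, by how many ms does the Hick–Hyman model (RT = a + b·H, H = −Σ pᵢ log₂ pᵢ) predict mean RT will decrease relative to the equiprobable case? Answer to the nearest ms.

Equiprobable entropy H₀ = log₂ 4 = 2.0000 bits.
Skewed entropy H = −Σ pᵢ log₂ pᵢ = 1.6208 bits.
ΔRT = b·(H₀ − H) = 95 × 0.3792 = 36.02 ms.

36 ms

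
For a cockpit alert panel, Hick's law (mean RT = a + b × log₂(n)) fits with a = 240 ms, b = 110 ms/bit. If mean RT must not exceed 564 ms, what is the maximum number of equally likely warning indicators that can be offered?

7

Information budget: (564 − 240)/110 = 2.9455 bits, so n ≤ 2^2.9455 = 7.703 → at most 7.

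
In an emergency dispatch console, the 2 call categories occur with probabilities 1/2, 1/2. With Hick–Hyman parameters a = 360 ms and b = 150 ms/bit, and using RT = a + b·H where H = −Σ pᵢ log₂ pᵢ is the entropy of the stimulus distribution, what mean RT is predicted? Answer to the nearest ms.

H = −Σ pᵢ log₂ pᵢ = 0.5·1 + 0.5·1 = 1.000 bits.
RT = 360 + 150 × 1.000 = 510.00 ms.

510 ms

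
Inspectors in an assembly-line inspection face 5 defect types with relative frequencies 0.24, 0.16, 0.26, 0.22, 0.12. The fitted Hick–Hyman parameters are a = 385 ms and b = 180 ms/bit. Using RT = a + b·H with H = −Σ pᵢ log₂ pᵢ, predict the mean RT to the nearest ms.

H = 0.24·log₂(1/0.24) + 0.16·log₂(1/0.16) + 0.26·log₂(1/0.26) + 0.22·log₂(1/0.22) + 0.12·log₂(1/0.12) = 2.2701 bits.
RT = 385 + 180 × 2.2701 = 793.61 ms.

794 ms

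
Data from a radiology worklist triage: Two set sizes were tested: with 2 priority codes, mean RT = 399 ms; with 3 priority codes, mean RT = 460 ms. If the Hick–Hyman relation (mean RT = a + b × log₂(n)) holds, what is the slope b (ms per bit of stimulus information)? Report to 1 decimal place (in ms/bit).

Slope: b = (460 − 399) / (log₂ 3 − log₂ 2) = 61/0.5850 = 104.280 ms/bit.

104.3 ms/bit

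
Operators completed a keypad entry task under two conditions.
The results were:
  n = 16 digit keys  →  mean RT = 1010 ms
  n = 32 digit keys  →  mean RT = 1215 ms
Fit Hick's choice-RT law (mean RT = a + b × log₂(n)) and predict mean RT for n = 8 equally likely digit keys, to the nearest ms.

805 ms

With log₂ n on the abscissa the relation is linear; from the two conditions:
  b = (1215 − 1010) / (log₂ 32 − log₂ 16) = 205 / (5 − 4) = 205 ms/bit
  a = 1010 − 205 × 4 = 190 ms
Then RT(8) = 190 + 205 × log₂ 8 = 190 + 205 × 3 ≈ 805.000 ms.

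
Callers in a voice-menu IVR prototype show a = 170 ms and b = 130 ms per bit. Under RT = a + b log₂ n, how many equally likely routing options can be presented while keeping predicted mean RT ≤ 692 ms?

130·log₂ n ≤ 692 − 170 = 522, giving log₂ n ≤ 4.0154 and n ≤ 16.172. The largest whole number is 16.

16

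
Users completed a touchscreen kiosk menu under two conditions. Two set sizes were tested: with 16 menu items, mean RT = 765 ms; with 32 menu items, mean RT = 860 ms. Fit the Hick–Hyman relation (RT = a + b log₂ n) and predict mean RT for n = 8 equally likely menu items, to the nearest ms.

Solve the two-equation system in a and b:
  b = (860 − 765) / (log₂ 32 − log₂ 16) = 95 / (5 − 4) = 95 ms/bit
  a = 765 − 95 × 4 = 385 ms
Then RT(8) = 385 + 95 × log₂ 8 = 385 + 95 × 3 ≈ 670.000 ms.

670 ms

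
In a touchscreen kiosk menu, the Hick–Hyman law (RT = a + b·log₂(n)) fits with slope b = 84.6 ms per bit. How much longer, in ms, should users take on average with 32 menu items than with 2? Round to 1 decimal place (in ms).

ΔRT = (a + b log₂ n₂) − (a + b log₂ n₁) = b·(log₂ n₂ − log₂ n₁).
log₂(32) − log₂(2) = log₂(32/2) = log₂(16) = 4.
ΔRT = 84.6 × 4.0000 = 338.400 ms.

338.4 ms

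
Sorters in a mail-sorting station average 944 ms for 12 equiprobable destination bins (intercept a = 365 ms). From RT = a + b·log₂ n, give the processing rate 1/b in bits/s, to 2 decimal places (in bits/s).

Choice component = 944 − 365 = 579 ms over log₂(12) = 3.5850 bits.
b = 579 / 3.5850 = 161.508 ms/bit, so 1/b = 6.192 bits/s.

6.19 bits/s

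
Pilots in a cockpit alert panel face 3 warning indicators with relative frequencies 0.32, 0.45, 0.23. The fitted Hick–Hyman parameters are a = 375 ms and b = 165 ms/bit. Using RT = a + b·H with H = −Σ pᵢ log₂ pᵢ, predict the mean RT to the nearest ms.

Entropy contributions −pᵢ log₂ pᵢ: 0.5260, 0.5184, 0.4877; sum H = 1.5321 bits.
RT = a + bH = 375 + 165·1.5321 = 627.80 ms.

628 ms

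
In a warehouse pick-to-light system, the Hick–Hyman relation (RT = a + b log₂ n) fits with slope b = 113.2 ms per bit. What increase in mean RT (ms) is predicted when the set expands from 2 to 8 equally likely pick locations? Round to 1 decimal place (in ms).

226.4 ms

The intercept a cancels: ΔRT = b·(log₂ n₂ − log₂ n₁) = b·log₂(n₂/n₁).
log₂(8) − log₂(2) = log₂(8/2) = log₂(4) = 2.
ΔRT = 113.2 × 2.0000 = 226.400 ms.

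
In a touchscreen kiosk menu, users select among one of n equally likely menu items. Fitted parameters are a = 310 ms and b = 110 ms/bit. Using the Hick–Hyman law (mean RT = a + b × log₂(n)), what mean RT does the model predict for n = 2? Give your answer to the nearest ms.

log₂(2) = 1 bits, so RT = 310 + 110 × 1 ≈ 420.000 ms.

420 ms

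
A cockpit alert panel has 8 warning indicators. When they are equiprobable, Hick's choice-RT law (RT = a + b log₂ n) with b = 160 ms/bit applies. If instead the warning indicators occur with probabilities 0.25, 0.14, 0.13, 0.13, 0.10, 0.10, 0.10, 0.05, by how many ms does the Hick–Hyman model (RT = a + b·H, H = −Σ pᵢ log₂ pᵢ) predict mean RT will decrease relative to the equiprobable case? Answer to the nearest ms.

Equiprobable entropy H₀ = log₂ 8 = 3.0000 bits.
Skewed entropy H = −Σ pᵢ log₂ pᵢ = 2.8751 bits.
ΔRT = b·(H₀ − H) = 160 × 0.1249 = 19.99 ms.

20 ms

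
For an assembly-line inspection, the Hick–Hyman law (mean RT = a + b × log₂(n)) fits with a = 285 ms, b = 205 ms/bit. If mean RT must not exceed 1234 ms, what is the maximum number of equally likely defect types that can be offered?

24

Information budget: (1234 − 285)/205 = 4.6293 bits, so n ≤ 2^4.6293 = 24.748 → at most 24.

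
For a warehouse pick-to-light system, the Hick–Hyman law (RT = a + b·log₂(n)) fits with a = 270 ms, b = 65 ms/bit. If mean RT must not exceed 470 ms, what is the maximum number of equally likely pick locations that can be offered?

8

Information budget: (470 − 270)/65 = 3.0769 bits, so n ≤ 2^3.0769 = 8.438 → at most 8.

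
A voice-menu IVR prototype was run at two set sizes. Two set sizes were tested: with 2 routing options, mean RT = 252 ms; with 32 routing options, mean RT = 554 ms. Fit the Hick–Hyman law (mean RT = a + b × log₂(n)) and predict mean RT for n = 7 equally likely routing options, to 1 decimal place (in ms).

388.5 ms

With log₂ n on the abscissa the relation is linear; from the two conditions:
  b = (554 − 252) / (log₂ 32 − log₂ 2) = 302 / (5 − 1) = 75.500 ms/bit
  a = 252 − 75.500 × 1 = 176.500 ms
Then RT(7) = 176.500 + 75.500 × log₂ 7 = 176.500 + 75.500 × 2.8074 ≈ 388.455 ms.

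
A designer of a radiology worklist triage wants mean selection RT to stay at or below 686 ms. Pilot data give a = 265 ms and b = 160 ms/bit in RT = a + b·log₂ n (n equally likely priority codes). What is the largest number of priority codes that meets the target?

Information budget: (686 − 265)/160 = 2.6313 bits, so n ≤ 2^2.6313 = 6.196 → at most 6.

6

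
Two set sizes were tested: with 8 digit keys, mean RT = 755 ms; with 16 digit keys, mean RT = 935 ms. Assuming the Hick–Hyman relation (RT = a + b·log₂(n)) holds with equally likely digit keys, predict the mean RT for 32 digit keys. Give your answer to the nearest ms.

1115 ms

Solve the two-equation system in a and b:
  b = (935 − 755) / (log₂ 16 − log₂ 8) = 180 / (4 − 3) = 180 ms/bit
  a = 755 − 180 × 3 = 215 ms
Then RT(32) = 215 + 180 × log₂ 32 = 215 + 180 × 5 ≈ 1115.000 ms.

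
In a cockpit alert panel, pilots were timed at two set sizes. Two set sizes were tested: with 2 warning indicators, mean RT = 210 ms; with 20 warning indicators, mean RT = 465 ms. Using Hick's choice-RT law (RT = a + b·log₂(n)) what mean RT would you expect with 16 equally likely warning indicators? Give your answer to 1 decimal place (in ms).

440.3 ms

RT is linear in log₂ n, so two points fix the line:
  b = (465 − 210) / (log₂ 20 − log₂ 2) = 255 / (4.3219 − 1) = 76.763 ms/bit
  a = 210 − 76.763 × 1 = 133.237 ms
Then RT(16) = 133.237 + 76.763 × log₂ 16 = 133.237 + 76.763 × 4 ≈ 440.288 ms.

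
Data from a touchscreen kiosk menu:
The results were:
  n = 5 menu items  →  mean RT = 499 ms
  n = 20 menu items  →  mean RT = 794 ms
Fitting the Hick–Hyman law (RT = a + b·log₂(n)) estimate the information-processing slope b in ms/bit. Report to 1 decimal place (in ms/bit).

Slope: b = (794 − 499) / (log₂ 20 − log₂ 5) = 295/2.0000 = 147.500 ms/bit.

147.5 ms/bit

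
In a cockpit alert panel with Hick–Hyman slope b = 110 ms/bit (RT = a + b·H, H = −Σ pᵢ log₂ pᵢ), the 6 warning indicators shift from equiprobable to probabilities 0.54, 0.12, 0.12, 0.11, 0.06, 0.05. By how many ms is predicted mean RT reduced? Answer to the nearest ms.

62 ms

Equiprobable entropy H₀ = log₂ 6 = 2.5850 bits.
Skewed entropy H = −Σ pᵢ log₂ pᵢ = 2.0241 bits.
ΔRT = b·(H₀ − H) = 110 × 0.5609 = 61.70 ms.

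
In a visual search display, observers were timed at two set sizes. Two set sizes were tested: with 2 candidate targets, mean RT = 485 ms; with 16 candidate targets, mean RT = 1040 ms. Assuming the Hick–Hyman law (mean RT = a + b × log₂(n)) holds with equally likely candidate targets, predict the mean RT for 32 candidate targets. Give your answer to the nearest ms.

Fit slope and intercept:
  b = (1040 − 485) / (log₂ 16 − log₂ 2) = 555 / (4 − 1) = 185 ms/bit
  a = 485 − 185 × 1 = 300 ms
Then RT(32) = 300 + 185 × log₂ 32 = 300 + 185 × 5 ≈ 1225.000 ms.

1225 ms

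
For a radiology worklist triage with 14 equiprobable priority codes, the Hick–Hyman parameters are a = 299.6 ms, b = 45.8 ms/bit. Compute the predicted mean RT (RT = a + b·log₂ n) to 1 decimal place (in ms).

474.0 ms

log₂(14) = 3.8074 bits, so RT = 299.6 + 45.8 × 3.8074 ≈ 473.977 ms.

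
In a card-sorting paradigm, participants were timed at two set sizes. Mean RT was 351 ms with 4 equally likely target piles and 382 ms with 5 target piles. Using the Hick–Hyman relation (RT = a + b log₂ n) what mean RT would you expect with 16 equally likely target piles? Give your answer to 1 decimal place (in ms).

Fit slope and intercept:
  b = (382 − 351) / (log₂ 5 − log₂ 4) = 31 / (2.3219 − 2) = 96.295 ms/bit
  a = 351 − 96.295 × 2 = 158.410 ms
Then RT(16) = 158.410 + 96.295 × log₂ 16 = 158.410 + 96.295 × 4 ≈ 543.590 ms.

543.6 ms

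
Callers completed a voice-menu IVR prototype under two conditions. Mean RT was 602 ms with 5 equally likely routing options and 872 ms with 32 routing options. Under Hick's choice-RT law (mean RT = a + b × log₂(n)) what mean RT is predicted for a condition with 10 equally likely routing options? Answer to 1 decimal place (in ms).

RT is linear in log₂ n, so two points fix the line:
  b = (872 − 602) / (log₂ 32 − log₂ 5) = 270 / (5 − 2.3219) = 100.819 ms/bit
  a = 602 − 100.819 × 2.3219 = 367.906 ms
Then RT(10) = 367.906 + 100.819 × log₂ 10 = 367.906 + 100.819 × 3.3219 ≈ 702.819 ms.

702.8 ms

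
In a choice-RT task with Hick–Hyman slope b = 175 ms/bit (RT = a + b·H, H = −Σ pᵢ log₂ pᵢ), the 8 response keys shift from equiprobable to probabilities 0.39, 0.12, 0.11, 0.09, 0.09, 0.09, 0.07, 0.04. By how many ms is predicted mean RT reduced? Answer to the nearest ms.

The RT saving is b·ΔH. Equiprobable H₀ = log₂(8) = 3.0000 bits; with the given probabilities H = 2.6394 bits.
b·(H₀ − H) = 175 × (3.0000 − 2.6394) = 63.10 ms.

63 ms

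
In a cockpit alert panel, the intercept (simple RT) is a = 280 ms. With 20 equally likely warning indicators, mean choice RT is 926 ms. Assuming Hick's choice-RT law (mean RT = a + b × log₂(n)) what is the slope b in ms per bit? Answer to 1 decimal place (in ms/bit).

b = (926 − 280) / log₂(20) = 646 / 4.3219 = 149.470 ms/bit.

149.5 ms/bit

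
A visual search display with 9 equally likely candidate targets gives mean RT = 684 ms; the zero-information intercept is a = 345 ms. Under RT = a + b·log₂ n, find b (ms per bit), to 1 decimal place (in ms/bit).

106.9 ms/bit

b = (684 − 345) / log₂(9) = 339 / 3.1699 = 106.943 ms/bit.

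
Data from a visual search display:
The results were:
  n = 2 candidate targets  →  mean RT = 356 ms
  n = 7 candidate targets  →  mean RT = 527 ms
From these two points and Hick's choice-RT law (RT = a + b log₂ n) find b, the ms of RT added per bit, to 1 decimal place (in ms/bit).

94.6 ms/bit

The slope on a log₂ axis is (527 − 356) / (2.8074 − 1) = 94.613 ms/bit.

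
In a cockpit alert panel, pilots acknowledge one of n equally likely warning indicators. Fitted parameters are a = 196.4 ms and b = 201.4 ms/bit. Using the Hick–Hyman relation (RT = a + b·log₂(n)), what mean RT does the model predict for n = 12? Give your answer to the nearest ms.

918 ms

log₂(12) = 3.5850 bits, so RT = 196.4 + 201.4 × 3.5850 ≈ 918.411 ms.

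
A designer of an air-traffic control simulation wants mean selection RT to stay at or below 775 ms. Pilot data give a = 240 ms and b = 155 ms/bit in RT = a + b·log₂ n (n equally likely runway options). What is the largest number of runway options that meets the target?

Information budget: (775 − 240)/155 = 3.4516 bits, so n ≤ 2^3.4516 = 10.941 → at most 10.

10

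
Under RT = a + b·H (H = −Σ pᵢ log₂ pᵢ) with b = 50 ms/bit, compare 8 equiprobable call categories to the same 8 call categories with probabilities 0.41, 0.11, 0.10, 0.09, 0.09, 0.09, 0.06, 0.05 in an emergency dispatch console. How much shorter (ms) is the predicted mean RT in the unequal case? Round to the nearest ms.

The RT saving is b·ΔH. Equiprobable H₀ = log₂(8) = 3.0000 bits; with the given probabilities H = 2.6075 bits.
b·(H₀ − H) = 50 × (3.0000 − 2.6075) = 19.63 ms.

20 ms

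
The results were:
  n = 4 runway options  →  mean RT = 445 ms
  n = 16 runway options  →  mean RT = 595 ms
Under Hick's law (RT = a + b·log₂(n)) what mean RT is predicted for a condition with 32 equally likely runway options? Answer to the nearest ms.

670 ms

With log₂ n on the abscissa the relation is linear; from the two conditions:
  b = (595 − 445) / (log₂ 16 − log₂ 4) = 150 / (4 − 2) = 75 ms/bit
  a = 445 − 75 × 2 = 295 ms
Then RT(32) = 295 + 75 × log₂ 32 = 295 + 75 × 5 ≈ 670.000 ms.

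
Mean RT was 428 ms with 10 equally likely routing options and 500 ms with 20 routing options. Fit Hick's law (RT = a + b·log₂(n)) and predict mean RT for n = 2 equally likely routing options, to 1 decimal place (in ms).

With log₂ n on the abscissa the relation is linear; from the two conditions:
  b = (500 − 428) / (log₂ 20 − log₂ 10) = 72 / (4.3219 − 3.3219) = 72.000 ms/bit
  a = 428 − 72.000 × 3.3219 = 188.821 ms
Then RT(2) = 188.821 + 72.000 × log₂ 2 = 188.821 + 72.000 × 1 ≈ 260.821 ms.

260.8 ms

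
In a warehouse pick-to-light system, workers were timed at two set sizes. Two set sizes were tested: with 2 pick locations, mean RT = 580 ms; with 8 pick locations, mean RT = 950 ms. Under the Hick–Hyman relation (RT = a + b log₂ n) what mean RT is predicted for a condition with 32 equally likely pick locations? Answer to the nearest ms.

Solve the two-equation system in a and b:
  b = (950 − 580) / (log₂ 8 − log₂ 2) = 370 / (3 − 1) = 185 ms/bit
  a = 580 − 185 × 1 = 395 ms
Then RT(32) = 395 + 185 × log₂ 32 = 395 + 185 × 5 ≈ 1320.000 ms.

1320 ms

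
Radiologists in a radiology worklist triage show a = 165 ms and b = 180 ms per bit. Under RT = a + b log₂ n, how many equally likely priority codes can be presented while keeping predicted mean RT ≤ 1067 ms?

32

Information budget: (1067 − 165)/180 = 5.0111 bits, so n ≤ 2^5.0111 = 32.247 → at most 32.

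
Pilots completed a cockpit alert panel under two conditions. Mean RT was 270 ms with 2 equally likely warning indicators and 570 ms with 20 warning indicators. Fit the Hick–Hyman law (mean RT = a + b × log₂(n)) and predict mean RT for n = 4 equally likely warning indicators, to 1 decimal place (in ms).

360.3 ms

Solve the two-equation system in a and b:
  b = (570 − 270) / (log₂ 20 − log₂ 2) = 300 / (4.3219 − 1) = 90.309 ms/bit
  a = 270 − 90.309 × 1 = 179.691 ms
Then RT(4) = 179.691 + 90.309 × log₂ 4 = 179.691 + 90.309 × 2 ≈ 360.309 ms.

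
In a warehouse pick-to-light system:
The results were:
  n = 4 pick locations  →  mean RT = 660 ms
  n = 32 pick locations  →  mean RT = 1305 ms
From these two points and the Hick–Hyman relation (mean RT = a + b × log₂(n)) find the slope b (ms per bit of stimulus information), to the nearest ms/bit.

215 ms/bit

The slope on a log₂ axis is (1305 − 660) / (5 − 2) = 215 ms/bit.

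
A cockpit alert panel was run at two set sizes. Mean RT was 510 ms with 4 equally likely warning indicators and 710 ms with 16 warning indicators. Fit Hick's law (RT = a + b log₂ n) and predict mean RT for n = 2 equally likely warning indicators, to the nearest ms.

RT is linear in log₂ n, so two points fix the line:
  b = (710 − 510) / (log₂ 16 − log₂ 4) = 200 / (4 − 2) = 100 ms/bit
  a = 510 − 100 × 2 = 310 ms
Then RT(2) = 310 + 100 × log₂ 2 = 310 + 100 × 1 ≈ 410.000 ms.

410 ms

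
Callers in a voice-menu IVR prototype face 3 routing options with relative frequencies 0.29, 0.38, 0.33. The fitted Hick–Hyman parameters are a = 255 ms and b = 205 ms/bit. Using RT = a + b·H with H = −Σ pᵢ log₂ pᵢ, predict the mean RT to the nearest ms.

578 ms

H = 0.29·log₂(1/0.29) + 0.38·log₂(1/0.38) + 0.33·log₂(1/0.33) = 1.5762 bits.
RT = 255 + 205 × 1.5762 = 578.12 ms.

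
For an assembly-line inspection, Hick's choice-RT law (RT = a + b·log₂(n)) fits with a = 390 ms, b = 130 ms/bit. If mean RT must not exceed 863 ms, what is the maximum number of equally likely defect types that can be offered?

Set 390 + 130·log₂ n ≤ 863 → log₂ n ≤ (863 − 390)/130 = 3.6385.
So n ≤ 2^3.6385 = 12.453; the largest integer n is 12.

12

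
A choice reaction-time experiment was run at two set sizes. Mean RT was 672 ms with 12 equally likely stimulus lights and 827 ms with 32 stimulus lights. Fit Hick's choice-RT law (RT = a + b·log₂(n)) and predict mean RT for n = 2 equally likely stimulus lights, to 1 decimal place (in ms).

Solve the two-equation system in a and b:
  b = (827 − 672) / (log₂ 32 − log₂ 12) = 155 / (5 − 3.5850) = 109.538 ms/bit
  a = 672 − 109.538 × 3.5850 = 279.311 ms
Then RT(2) = 279.311 + 109.538 × log₂ 2 = 279.311 + 109.538 × 1 ≈ 388.849 ms.

388.8 ms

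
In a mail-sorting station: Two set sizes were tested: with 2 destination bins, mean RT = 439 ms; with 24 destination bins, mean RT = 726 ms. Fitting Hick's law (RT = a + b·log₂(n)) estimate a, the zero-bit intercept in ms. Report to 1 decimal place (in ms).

358.9 ms

b = (RT₂ − RT₁)/(log₂ n₂ − log₂ n₁) = (726 − 439)/(4.5850 − 1) = 80.057 ms/bit.
Intercept: a = 439 − 80.057·log₂(2) = 358.943 ms.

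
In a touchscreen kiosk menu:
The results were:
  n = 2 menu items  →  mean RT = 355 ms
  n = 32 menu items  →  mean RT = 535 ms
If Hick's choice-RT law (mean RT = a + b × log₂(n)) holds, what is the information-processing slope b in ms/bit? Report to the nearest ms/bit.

45 ms/bit

b = (RT₂ − RT₁)/(log₂ n₂ − log₂ n₁) = (535 − 355)/(5 − 1) = 45 ms/bit.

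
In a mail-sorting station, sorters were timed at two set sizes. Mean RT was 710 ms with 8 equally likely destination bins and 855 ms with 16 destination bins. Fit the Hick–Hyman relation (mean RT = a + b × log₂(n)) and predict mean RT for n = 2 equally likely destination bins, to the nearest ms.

420 ms

RT is linear in log₂ n, so two points fix the line:
  b = (855 − 710) / (log₂ 16 − log₂ 8) = 145 / (4 − 3) = 145 ms/bit
  a = 710 − 145 × 3 = 275 ms
Then RT(2) = 275 + 145 × log₂ 2 = 275 + 145 × 1 ≈ 420.000 ms.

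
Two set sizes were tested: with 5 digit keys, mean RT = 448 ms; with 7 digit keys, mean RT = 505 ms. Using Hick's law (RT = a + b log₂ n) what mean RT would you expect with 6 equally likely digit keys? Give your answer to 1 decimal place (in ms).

Fit slope and intercept:
  b = (505 − 448) / (log₂ 7 − log₂ 5) = 57 / (2.8074 − 2.3219) = 117.422 ms/bit
  a = 448 − 117.422 × 2.3219 = 175.354 ms
Then RT(6) = 175.354 + 117.422 × log₂ 6 = 175.354 + 117.422 × 2.5850 ≈ 478.886 ms.

478.9 ms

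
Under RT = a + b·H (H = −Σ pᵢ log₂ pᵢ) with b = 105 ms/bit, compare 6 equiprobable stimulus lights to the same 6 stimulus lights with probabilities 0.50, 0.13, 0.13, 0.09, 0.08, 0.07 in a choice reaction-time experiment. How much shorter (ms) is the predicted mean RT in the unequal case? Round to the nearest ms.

The RT saving is b·ΔH. Equiprobable H₀ = log₂(6) = 2.5850 bits; with the given probabilities H = 2.1380 bits.
b·(H₀ − H) = 105 × (2.5850 − 2.1380) = 46.93 ms.

47 ms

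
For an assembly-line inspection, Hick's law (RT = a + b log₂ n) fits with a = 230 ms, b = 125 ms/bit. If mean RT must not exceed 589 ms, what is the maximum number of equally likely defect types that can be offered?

7

125·log₂ n ≤ 589 − 230 = 359, giving log₂ n ≤ 2.8720 and n ≤ 7.321. The largest whole number is 7.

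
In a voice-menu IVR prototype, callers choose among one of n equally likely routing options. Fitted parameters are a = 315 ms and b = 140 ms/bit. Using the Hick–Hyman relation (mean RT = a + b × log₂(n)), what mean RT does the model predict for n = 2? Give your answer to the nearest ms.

log₂(2) = 1 bits, so RT = 315 + 140 × 1 ≈ 455.000 ms.

455 ms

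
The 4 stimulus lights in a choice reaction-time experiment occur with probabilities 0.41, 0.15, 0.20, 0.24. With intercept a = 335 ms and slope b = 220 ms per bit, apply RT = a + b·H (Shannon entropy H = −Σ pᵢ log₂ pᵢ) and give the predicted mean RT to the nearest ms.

752 ms

H = 0.41·log₂(1/0.41) + 0.15·log₂(1/0.15) + 0.20·log₂(1/0.20) + 0.24·log₂(1/0.24) = 1.8964 bits.
RT = 335 + 220 × 1.8964 = 752.22 ms.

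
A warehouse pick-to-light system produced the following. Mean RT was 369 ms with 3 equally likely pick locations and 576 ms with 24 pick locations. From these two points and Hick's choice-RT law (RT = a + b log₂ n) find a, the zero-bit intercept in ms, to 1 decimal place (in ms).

Slope: b = (576 − 369) / (log₂ 24 − log₂ 3) = 207/3.0000 = 69.000 ms/bit.
a = RT₁ − b·log₂ n₁ = 369 − 69.000 × 1.5850 = 259.638 ms.

259.6 ms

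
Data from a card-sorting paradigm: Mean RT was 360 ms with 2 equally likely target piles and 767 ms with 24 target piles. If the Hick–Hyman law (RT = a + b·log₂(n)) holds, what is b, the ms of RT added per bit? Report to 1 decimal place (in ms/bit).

113.5 ms/bit

Slope: b = (767 − 360) / (log₂ 24 − log₂ 2) = 407/3.5850 = 113.530 ms/bit.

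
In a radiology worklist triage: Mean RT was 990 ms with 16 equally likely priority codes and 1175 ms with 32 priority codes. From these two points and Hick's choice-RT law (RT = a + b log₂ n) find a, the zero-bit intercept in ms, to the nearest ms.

250 ms

Slope: b = (1175 − 990) / (log₂ 32 − log₂ 16) = 185/1.0000 = 185 ms/bit.
a = RT₁ − b·log₂ n₁ = 990 − 185 × 4 = 250.000 ms.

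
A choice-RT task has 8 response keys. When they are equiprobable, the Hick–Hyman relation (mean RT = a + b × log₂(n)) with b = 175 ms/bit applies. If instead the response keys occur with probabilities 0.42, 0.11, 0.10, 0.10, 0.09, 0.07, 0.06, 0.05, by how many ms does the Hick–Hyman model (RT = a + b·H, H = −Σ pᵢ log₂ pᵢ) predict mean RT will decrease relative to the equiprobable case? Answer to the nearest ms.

73 ms

Equiprobable entropy H₀ = log₂ 8 = 3.0000 bits.
Skewed entropy H = −Σ pᵢ log₂ pᵢ = 2.5812 bits.
ΔRT = b·(H₀ − H) = 175 × 0.4188 = 73.30 ms.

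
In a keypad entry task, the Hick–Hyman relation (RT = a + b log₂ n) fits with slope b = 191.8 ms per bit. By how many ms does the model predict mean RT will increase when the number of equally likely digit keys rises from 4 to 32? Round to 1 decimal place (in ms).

ΔRT = (a + b log₂ n₂) − (a + b log₂ n₁) = b·(log₂ n₂ − log₂ n₁).
log₂(32) − log₂(4) = log₂(32/4) = log₂(8) = 3.
ΔRT = 191.8 × 3.0000 = 575.400 ms.

575.4 ms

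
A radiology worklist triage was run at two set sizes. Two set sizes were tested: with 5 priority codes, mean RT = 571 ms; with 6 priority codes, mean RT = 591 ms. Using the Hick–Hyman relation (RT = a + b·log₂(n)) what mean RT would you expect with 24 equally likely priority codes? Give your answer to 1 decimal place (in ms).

743.1 ms

Solve the two-equation system in a and b:
  b = (591 − 571) / (log₂ 6 − log₂ 5) = 20 / (2.5850 − 2.3219) = 76.036 ms/bit
  a = 571 − 76.036 × 2.3219 = 394.451 ms
Then RT(24) = 394.451 + 76.036 × log₂ 24 = 394.451 + 76.036 × 4.5850 ≈ 743.071 ms.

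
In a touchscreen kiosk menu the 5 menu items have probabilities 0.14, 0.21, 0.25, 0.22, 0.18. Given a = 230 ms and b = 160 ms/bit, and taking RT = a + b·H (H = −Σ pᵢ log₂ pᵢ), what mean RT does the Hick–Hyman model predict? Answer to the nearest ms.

597 ms

Entropy contributions −pᵢ log₂ pᵢ: 0.3971, 0.4728, 0.5000, 0.4806, 0.4453; sum H = 2.2958 bits.
RT = a + bH = 230 + 160·2.2958 = 597.33 ms.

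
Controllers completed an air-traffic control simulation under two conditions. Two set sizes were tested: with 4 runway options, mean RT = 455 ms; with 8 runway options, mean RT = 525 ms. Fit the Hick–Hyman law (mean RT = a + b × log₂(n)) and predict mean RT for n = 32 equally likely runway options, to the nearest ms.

Solve the two-equation system in a and b:
  b = (525 − 455) / (log₂ 8 − log₂ 4) = 70 / (3 − 2) = 70 ms/bit
  a = 455 − 70 × 2 = 315 ms
Then RT(32) = 315 + 70 × log₂ 32 = 315 + 70 × 5 ≈ 665.000 ms.

665 ms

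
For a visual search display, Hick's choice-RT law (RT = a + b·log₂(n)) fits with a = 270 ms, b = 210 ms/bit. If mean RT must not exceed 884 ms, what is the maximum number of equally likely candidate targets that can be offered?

7

Set 270 + 210·log₂ n ≤ 884 → log₂ n ≤ (884 − 270)/210 = 2.9238.
So n ≤ 2^2.9238 = 7.588; the largest integer n is 7.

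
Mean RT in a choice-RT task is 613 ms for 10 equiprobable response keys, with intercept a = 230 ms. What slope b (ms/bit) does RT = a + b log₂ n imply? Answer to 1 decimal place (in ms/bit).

115.3 ms/bit

10 alternatives carry log₂ 10 = 3.3219 bits; the choice cost is 613 − 230 = 383 ms, so b = 383/3.3219 = 115.294 ms/bit.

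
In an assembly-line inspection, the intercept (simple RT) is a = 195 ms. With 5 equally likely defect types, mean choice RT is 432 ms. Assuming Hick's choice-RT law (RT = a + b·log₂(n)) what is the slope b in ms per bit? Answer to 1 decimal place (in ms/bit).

5 alternatives carry log₂ 5 = 2.3219 bits; the choice cost is 432 − 195 = 237 ms, so b = 237/2.3219 = 102.070 ms/bit.

102.1 ms/bit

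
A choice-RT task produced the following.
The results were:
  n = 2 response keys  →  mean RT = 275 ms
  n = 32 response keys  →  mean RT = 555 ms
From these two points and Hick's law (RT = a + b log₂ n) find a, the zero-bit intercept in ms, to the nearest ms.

205 ms

Slope: b = (555 − 275) / (log₂ 32 − log₂ 2) = 280/4.0000 = 70 ms/bit.
Intercept: a = 275 − 70·log₂(2) = 205.000 ms.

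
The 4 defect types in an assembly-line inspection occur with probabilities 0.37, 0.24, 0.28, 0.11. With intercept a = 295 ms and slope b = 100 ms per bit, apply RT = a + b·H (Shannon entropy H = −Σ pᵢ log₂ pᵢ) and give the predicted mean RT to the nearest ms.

484 ms

H = 0.37·log₂(1/0.37) + 0.24·log₂(1/0.24) + 0.28·log₂(1/0.28) + 0.11·log₂(1/0.11) = 1.8894 bits.
RT = 295 + 100 × 1.8894 = 483.94 ms.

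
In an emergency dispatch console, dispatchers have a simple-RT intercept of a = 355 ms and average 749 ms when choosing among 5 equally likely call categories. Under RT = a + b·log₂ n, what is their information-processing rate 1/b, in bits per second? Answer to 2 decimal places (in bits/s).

Choice component = 749 − 355 = 394 ms over log₂(5) = 2.3219 bits.
b = 394 / 2.3219 = 169.687 ms/bit, so 1/b = 5.893 bits/s.

5.89 bits/s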